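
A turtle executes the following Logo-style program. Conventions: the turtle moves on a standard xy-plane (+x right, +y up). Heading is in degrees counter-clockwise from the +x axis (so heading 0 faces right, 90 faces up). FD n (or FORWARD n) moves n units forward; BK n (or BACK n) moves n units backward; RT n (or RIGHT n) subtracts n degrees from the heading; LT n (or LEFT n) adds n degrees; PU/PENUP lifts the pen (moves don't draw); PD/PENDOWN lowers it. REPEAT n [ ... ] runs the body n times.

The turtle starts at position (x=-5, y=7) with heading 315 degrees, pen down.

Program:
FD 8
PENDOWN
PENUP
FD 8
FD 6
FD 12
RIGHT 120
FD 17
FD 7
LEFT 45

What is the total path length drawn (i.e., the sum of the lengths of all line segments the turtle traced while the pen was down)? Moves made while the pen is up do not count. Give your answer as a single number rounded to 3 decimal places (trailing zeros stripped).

Executing turtle program step by step:
Start: pos=(-5,7), heading=315, pen down
FD 8: (-5,7) -> (0.657,1.343) [heading=315, draw]
PD: pen down
PU: pen up
FD 8: (0.657,1.343) -> (6.314,-4.314) [heading=315, move]
FD 6: (6.314,-4.314) -> (10.556,-8.556) [heading=315, move]
FD 12: (10.556,-8.556) -> (19.042,-17.042) [heading=315, move]
RT 120: heading 315 -> 195
FD 17: (19.042,-17.042) -> (2.621,-21.442) [heading=195, move]
FD 7: (2.621,-21.442) -> (-4.141,-23.253) [heading=195, move]
LT 45: heading 195 -> 240
Final: pos=(-4.141,-23.253), heading=240, 1 segment(s) drawn

Segment lengths:
  seg 1: (-5,7) -> (0.657,1.343), length = 8
Total = 8

Answer: 8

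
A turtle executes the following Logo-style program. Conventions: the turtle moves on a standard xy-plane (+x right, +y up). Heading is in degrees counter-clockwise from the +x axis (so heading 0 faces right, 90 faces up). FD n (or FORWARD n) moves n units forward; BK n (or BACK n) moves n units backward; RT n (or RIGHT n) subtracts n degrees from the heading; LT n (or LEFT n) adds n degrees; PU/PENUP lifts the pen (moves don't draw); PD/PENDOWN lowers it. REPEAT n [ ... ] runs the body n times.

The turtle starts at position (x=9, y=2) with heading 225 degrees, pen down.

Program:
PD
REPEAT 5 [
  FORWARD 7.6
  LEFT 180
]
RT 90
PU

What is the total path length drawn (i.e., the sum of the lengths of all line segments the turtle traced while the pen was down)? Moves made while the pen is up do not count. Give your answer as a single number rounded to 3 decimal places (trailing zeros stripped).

Answer: 38

Derivation:
Executing turtle program step by step:
Start: pos=(9,2), heading=225, pen down
PD: pen down
REPEAT 5 [
  -- iteration 1/5 --
  FD 7.6: (9,2) -> (3.626,-3.374) [heading=225, draw]
  LT 180: heading 225 -> 45
  -- iteration 2/5 --
  FD 7.6: (3.626,-3.374) -> (9,2) [heading=45, draw]
  LT 180: heading 45 -> 225
  -- iteration 3/5 --
  FD 7.6: (9,2) -> (3.626,-3.374) [heading=225, draw]
  LT 180: heading 225 -> 45
  -- iteration 4/5 --
  FD 7.6: (3.626,-3.374) -> (9,2) [heading=45, draw]
  LT 180: heading 45 -> 225
  -- iteration 5/5 --
  FD 7.6: (9,2) -> (3.626,-3.374) [heading=225, draw]
  LT 180: heading 225 -> 45
]
RT 90: heading 45 -> 315
PU: pen up
Final: pos=(3.626,-3.374), heading=315, 5 segment(s) drawn

Segment lengths:
  seg 1: (9,2) -> (3.626,-3.374), length = 7.6
  seg 2: (3.626,-3.374) -> (9,2), length = 7.6
  seg 3: (9,2) -> (3.626,-3.374), length = 7.6
  seg 4: (3.626,-3.374) -> (9,2), length = 7.6
  seg 5: (9,2) -> (3.626,-3.374), length = 7.6
Total = 38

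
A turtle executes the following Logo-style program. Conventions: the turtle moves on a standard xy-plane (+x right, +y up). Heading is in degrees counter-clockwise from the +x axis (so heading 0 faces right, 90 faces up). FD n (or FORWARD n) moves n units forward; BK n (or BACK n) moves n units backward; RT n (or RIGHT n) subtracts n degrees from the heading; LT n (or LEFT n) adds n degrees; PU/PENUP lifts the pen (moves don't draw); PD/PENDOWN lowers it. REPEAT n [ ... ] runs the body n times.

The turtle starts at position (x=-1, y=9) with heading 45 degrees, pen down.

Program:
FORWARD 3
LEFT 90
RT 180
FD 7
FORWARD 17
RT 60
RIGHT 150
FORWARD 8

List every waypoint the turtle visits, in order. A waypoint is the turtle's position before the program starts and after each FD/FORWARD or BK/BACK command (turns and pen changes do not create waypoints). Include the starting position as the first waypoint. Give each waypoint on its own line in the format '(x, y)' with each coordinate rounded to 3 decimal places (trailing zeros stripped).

Answer: (-1, 9)
(1.121, 11.121)
(6.071, 6.172)
(18.092, -5.849)
(16.021, 1.878)

Derivation:
Executing turtle program step by step:
Start: pos=(-1,9), heading=45, pen down
FD 3: (-1,9) -> (1.121,11.121) [heading=45, draw]
LT 90: heading 45 -> 135
RT 180: heading 135 -> 315
FD 7: (1.121,11.121) -> (6.071,6.172) [heading=315, draw]
FD 17: (6.071,6.172) -> (18.092,-5.849) [heading=315, draw]
RT 60: heading 315 -> 255
RT 150: heading 255 -> 105
FD 8: (18.092,-5.849) -> (16.021,1.878) [heading=105, draw]
Final: pos=(16.021,1.878), heading=105, 4 segment(s) drawn
Waypoints (5 total):
(-1, 9)
(1.121, 11.121)
(6.071, 6.172)
(18.092, -5.849)
(16.021, 1.878)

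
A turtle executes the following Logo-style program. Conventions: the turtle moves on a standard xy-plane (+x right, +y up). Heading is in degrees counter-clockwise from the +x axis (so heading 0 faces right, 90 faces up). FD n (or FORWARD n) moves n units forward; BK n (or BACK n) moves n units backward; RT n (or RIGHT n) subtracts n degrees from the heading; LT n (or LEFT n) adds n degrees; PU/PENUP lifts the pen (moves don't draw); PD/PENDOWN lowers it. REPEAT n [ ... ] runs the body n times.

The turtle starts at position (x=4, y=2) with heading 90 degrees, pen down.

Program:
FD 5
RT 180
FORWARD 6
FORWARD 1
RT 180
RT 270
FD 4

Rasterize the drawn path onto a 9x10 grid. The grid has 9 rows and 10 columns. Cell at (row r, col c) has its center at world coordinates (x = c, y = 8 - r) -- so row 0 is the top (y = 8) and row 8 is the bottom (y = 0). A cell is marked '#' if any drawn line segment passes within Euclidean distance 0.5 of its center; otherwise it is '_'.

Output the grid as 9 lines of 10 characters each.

Answer: __________
____#_____
____#_____
____#_____
____#_____
____#_____
____#_____
____#_____
#####_____

Derivation:
Segment 0: (4,2) -> (4,7)
Segment 1: (4,7) -> (4,1)
Segment 2: (4,1) -> (4,0)
Segment 3: (4,0) -> (0,-0)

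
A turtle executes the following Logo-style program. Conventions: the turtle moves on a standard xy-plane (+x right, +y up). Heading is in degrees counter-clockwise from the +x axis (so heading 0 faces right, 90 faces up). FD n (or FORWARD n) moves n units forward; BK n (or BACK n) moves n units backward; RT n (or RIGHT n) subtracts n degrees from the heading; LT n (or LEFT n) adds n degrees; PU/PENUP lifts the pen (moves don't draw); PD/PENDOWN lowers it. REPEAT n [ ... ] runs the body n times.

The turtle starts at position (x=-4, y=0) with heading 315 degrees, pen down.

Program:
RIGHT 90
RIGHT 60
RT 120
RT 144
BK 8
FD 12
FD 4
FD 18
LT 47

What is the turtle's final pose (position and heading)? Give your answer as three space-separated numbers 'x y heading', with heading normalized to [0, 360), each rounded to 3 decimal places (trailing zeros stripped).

Answer: -8.067 -25.68 308

Derivation:
Executing turtle program step by step:
Start: pos=(-4,0), heading=315, pen down
RT 90: heading 315 -> 225
RT 60: heading 225 -> 165
RT 120: heading 165 -> 45
RT 144: heading 45 -> 261
BK 8: (-4,0) -> (-2.749,7.902) [heading=261, draw]
FD 12: (-2.749,7.902) -> (-4.626,-3.951) [heading=261, draw]
FD 4: (-4.626,-3.951) -> (-5.251,-7.902) [heading=261, draw]
FD 18: (-5.251,-7.902) -> (-8.067,-25.68) [heading=261, draw]
LT 47: heading 261 -> 308
Final: pos=(-8.067,-25.68), heading=308, 4 segment(s) drawn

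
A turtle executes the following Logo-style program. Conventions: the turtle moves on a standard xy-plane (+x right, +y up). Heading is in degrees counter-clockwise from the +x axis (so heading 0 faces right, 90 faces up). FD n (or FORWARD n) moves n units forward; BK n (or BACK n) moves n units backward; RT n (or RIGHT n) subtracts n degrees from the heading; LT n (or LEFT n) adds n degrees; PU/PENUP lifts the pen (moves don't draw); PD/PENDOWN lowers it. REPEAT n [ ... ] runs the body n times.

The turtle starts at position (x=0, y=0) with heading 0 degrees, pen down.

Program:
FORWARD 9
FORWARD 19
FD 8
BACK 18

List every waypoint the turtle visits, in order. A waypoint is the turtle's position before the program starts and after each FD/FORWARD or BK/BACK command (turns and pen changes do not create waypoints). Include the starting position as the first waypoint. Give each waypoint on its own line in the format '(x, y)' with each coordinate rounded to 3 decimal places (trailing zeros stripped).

Executing turtle program step by step:
Start: pos=(0,0), heading=0, pen down
FD 9: (0,0) -> (9,0) [heading=0, draw]
FD 19: (9,0) -> (28,0) [heading=0, draw]
FD 8: (28,0) -> (36,0) [heading=0, draw]
BK 18: (36,0) -> (18,0) [heading=0, draw]
Final: pos=(18,0), heading=0, 4 segment(s) drawn
Waypoints (5 total):
(0, 0)
(9, 0)
(28, 0)
(36, 0)
(18, 0)

Answer: (0, 0)
(9, 0)
(28, 0)
(36, 0)
(18, 0)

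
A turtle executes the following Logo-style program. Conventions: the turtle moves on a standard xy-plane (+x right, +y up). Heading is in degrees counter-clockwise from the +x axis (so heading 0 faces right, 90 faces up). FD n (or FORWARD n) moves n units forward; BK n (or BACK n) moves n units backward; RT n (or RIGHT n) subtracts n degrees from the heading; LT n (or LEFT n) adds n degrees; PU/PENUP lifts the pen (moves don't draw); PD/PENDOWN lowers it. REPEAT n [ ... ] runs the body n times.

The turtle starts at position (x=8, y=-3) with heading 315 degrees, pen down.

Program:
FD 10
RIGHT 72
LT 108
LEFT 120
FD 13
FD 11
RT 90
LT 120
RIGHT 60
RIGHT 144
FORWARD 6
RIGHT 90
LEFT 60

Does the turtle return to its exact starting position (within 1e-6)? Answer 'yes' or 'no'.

Answer: no

Derivation:
Executing turtle program step by step:
Start: pos=(8,-3), heading=315, pen down
FD 10: (8,-3) -> (15.071,-10.071) [heading=315, draw]
RT 72: heading 315 -> 243
LT 108: heading 243 -> 351
LT 120: heading 351 -> 111
FD 13: (15.071,-10.071) -> (10.412,2.065) [heading=111, draw]
FD 11: (10.412,2.065) -> (6.47,12.335) [heading=111, draw]
RT 90: heading 111 -> 21
LT 120: heading 21 -> 141
RT 60: heading 141 -> 81
RT 144: heading 81 -> 297
FD 6: (6.47,12.335) -> (9.194,6.989) [heading=297, draw]
RT 90: heading 297 -> 207
LT 60: heading 207 -> 267
Final: pos=(9.194,6.989), heading=267, 4 segment(s) drawn

Start position: (8, -3)
Final position: (9.194, 6.989)
Distance = 10.06; >= 1e-6 -> NOT closed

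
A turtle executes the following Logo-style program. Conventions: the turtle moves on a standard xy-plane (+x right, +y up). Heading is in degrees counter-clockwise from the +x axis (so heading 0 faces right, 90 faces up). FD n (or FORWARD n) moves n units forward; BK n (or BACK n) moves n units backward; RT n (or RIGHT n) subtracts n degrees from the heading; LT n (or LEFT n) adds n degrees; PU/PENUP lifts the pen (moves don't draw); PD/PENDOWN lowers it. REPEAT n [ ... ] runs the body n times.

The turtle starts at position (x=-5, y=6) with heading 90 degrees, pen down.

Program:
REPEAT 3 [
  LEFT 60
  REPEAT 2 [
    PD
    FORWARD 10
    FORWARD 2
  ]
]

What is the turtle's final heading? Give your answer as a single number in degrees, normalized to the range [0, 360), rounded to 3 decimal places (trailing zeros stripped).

Answer: 270

Derivation:
Executing turtle program step by step:
Start: pos=(-5,6), heading=90, pen down
REPEAT 3 [
  -- iteration 1/3 --
  LT 60: heading 90 -> 150
  REPEAT 2 [
    -- iteration 1/2 --
    PD: pen down
    FD 10: (-5,6) -> (-13.66,11) [heading=150, draw]
    FD 2: (-13.66,11) -> (-15.392,12) [heading=150, draw]
    -- iteration 2/2 --
    PD: pen down
    FD 10: (-15.392,12) -> (-24.053,17) [heading=150, draw]
    FD 2: (-24.053,17) -> (-25.785,18) [heading=150, draw]
  ]
  -- iteration 2/3 --
  LT 60: heading 150 -> 210
  REPEAT 2 [
    -- iteration 1/2 --
    PD: pen down
    FD 10: (-25.785,18) -> (-34.445,13) [heading=210, draw]
    FD 2: (-34.445,13) -> (-36.177,12) [heading=210, draw]
    -- iteration 2/2 --
    PD: pen down
    FD 10: (-36.177,12) -> (-44.837,7) [heading=210, draw]
    FD 2: (-44.837,7) -> (-46.569,6) [heading=210, draw]
  ]
  -- iteration 3/3 --
  LT 60: heading 210 -> 270
  REPEAT 2 [
    -- iteration 1/2 --
    PD: pen down
    FD 10: (-46.569,6) -> (-46.569,-4) [heading=270, draw]
    FD 2: (-46.569,-4) -> (-46.569,-6) [heading=270, draw]
    -- iteration 2/2 --
    PD: pen down
    FD 10: (-46.569,-6) -> (-46.569,-16) [heading=270, draw]
    FD 2: (-46.569,-16) -> (-46.569,-18) [heading=270, draw]
  ]
]
Final: pos=(-46.569,-18), heading=270, 12 segment(s) drawn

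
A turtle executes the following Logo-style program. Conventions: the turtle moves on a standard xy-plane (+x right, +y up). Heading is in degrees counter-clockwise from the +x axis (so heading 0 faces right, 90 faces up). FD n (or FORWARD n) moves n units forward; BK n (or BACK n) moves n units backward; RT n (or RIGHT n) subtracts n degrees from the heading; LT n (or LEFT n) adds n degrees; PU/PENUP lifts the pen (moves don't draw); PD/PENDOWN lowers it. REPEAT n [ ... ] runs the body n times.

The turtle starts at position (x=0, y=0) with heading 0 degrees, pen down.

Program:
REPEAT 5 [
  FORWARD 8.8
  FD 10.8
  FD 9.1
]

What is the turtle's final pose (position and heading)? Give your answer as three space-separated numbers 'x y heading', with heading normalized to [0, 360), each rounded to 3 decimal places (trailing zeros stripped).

Answer: 143.5 0 0

Derivation:
Executing turtle program step by step:
Start: pos=(0,0), heading=0, pen down
REPEAT 5 [
  -- iteration 1/5 --
  FD 8.8: (0,0) -> (8.8,0) [heading=0, draw]
  FD 10.8: (8.8,0) -> (19.6,0) [heading=0, draw]
  FD 9.1: (19.6,0) -> (28.7,0) [heading=0, draw]
  -- iteration 2/5 --
  FD 8.8: (28.7,0) -> (37.5,0) [heading=0, draw]
  FD 10.8: (37.5,0) -> (48.3,0) [heading=0, draw]
  FD 9.1: (48.3,0) -> (57.4,0) [heading=0, draw]
  -- iteration 3/5 --
  FD 8.8: (57.4,0) -> (66.2,0) [heading=0, draw]
  FD 10.8: (66.2,0) -> (77,0) [heading=0, draw]
  FD 9.1: (77,0) -> (86.1,0) [heading=0, draw]
  -- iteration 4/5 --
  FD 8.8: (86.1,0) -> (94.9,0) [heading=0, draw]
  FD 10.8: (94.9,0) -> (105.7,0) [heading=0, draw]
  FD 9.1: (105.7,0) -> (114.8,0) [heading=0, draw]
  -- iteration 5/5 --
  FD 8.8: (114.8,0) -> (123.6,0) [heading=0, draw]
  FD 10.8: (123.6,0) -> (134.4,0) [heading=0, draw]
  FD 9.1: (134.4,0) -> (143.5,0) [heading=0, draw]
]
Final: pos=(143.5,0), heading=0, 15 segment(s) drawn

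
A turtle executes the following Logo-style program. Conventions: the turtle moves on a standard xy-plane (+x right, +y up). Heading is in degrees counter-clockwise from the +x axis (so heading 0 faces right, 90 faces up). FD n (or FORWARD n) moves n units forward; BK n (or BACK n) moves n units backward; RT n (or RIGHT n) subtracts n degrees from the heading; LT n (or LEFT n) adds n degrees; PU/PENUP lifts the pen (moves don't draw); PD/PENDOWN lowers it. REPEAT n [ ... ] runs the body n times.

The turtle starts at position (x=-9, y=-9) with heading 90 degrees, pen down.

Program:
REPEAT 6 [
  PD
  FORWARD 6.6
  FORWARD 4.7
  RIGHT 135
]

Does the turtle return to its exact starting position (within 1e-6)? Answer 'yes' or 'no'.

Answer: no

Derivation:
Executing turtle program step by step:
Start: pos=(-9,-9), heading=90, pen down
REPEAT 6 [
  -- iteration 1/6 --
  PD: pen down
  FD 6.6: (-9,-9) -> (-9,-2.4) [heading=90, draw]
  FD 4.7: (-9,-2.4) -> (-9,2.3) [heading=90, draw]
  RT 135: heading 90 -> 315
  -- iteration 2/6 --
  PD: pen down
  FD 6.6: (-9,2.3) -> (-4.333,-2.367) [heading=315, draw]
  FD 4.7: (-4.333,-2.367) -> (-1.01,-5.69) [heading=315, draw]
  RT 135: heading 315 -> 180
  -- iteration 3/6 --
  PD: pen down
  FD 6.6: (-1.01,-5.69) -> (-7.61,-5.69) [heading=180, draw]
  FD 4.7: (-7.61,-5.69) -> (-12.31,-5.69) [heading=180, draw]
  RT 135: heading 180 -> 45
  -- iteration 4/6 --
  PD: pen down
  FD 6.6: (-12.31,-5.69) -> (-7.643,-1.023) [heading=45, draw]
  FD 4.7: (-7.643,-1.023) -> (-4.319,2.3) [heading=45, draw]
  RT 135: heading 45 -> 270
  -- iteration 5/6 --
  PD: pen down
  FD 6.6: (-4.319,2.3) -> (-4.319,-4.3) [heading=270, draw]
  FD 4.7: (-4.319,-4.3) -> (-4.319,-9) [heading=270, draw]
  RT 135: heading 270 -> 135
  -- iteration 6/6 --
  PD: pen down
  FD 6.6: (-4.319,-9) -> (-8.986,-4.333) [heading=135, draw]
  FD 4.7: (-8.986,-4.333) -> (-12.31,-1.01) [heading=135, draw]
  RT 135: heading 135 -> 0
]
Final: pos=(-12.31,-1.01), heading=0, 12 segment(s) drawn

Start position: (-9, -9)
Final position: (-12.31, -1.01)
Distance = 8.649; >= 1e-6 -> NOT closed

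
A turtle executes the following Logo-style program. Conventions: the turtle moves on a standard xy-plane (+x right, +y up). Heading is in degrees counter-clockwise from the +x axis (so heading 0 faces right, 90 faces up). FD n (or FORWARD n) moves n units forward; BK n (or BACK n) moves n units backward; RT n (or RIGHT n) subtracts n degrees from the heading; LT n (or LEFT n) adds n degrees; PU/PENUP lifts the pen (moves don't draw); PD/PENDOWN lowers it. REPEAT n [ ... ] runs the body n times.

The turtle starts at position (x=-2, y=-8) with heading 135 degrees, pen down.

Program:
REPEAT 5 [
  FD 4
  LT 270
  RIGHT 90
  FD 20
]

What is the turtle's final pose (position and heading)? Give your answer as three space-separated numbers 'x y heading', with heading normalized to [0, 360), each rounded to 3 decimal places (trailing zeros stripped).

Executing turtle program step by step:
Start: pos=(-2,-8), heading=135, pen down
REPEAT 5 [
  -- iteration 1/5 --
  FD 4: (-2,-8) -> (-4.828,-5.172) [heading=135, draw]
  LT 270: heading 135 -> 45
  RT 90: heading 45 -> 315
  FD 20: (-4.828,-5.172) -> (9.314,-19.314) [heading=315, draw]
  -- iteration 2/5 --
  FD 4: (9.314,-19.314) -> (12.142,-22.142) [heading=315, draw]
  LT 270: heading 315 -> 225
  RT 90: heading 225 -> 135
  FD 20: (12.142,-22.142) -> (-2,-8) [heading=135, draw]
  -- iteration 3/5 --
  FD 4: (-2,-8) -> (-4.828,-5.172) [heading=135, draw]
  LT 270: heading 135 -> 45
  RT 90: heading 45 -> 315
  FD 20: (-4.828,-5.172) -> (9.314,-19.314) [heading=315, draw]
  -- iteration 4/5 --
  FD 4: (9.314,-19.314) -> (12.142,-22.142) [heading=315, draw]
  LT 270: heading 315 -> 225
  RT 90: heading 225 -> 135
  FD 20: (12.142,-22.142) -> (-2,-8) [heading=135, draw]
  -- iteration 5/5 --
  FD 4: (-2,-8) -> (-4.828,-5.172) [heading=135, draw]
  LT 270: heading 135 -> 45
  RT 90: heading 45 -> 315
  FD 20: (-4.828,-5.172) -> (9.314,-19.314) [heading=315, draw]
]
Final: pos=(9.314,-19.314), heading=315, 10 segment(s) drawn

Answer: 9.314 -19.314 315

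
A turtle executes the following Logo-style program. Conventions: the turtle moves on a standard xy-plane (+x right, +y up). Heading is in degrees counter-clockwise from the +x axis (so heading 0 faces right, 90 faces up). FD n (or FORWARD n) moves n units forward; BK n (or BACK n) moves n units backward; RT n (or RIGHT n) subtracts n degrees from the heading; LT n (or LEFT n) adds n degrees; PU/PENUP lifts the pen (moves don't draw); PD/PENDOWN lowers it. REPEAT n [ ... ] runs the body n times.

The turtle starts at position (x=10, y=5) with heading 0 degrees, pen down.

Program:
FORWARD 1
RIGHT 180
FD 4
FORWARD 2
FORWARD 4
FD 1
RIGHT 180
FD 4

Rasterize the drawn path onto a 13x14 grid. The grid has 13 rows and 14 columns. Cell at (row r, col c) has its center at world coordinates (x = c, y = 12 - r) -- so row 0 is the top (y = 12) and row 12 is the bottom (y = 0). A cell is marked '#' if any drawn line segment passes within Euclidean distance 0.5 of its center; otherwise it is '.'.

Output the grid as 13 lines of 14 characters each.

Segment 0: (10,5) -> (11,5)
Segment 1: (11,5) -> (7,5)
Segment 2: (7,5) -> (5,5)
Segment 3: (5,5) -> (1,5)
Segment 4: (1,5) -> (0,5)
Segment 5: (0,5) -> (4,5)

Answer: ..............
..............
..............
..............
..............
..............
..............
############..
..............
..............
..............
..............
..............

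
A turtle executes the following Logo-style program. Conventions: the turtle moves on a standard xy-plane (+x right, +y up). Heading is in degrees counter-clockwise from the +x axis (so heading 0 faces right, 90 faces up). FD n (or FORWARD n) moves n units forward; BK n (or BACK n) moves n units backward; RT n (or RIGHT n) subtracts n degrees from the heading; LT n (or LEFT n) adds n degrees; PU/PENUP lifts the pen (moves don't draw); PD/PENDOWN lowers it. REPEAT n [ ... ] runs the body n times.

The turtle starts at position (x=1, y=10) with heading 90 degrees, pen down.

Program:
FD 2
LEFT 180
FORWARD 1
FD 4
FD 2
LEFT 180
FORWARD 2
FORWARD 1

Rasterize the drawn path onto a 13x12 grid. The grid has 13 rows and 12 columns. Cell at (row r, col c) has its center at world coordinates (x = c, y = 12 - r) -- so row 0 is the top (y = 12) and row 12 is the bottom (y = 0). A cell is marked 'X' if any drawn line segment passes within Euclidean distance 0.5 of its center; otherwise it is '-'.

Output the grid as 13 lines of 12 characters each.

Segment 0: (1,10) -> (1,12)
Segment 1: (1,12) -> (1,11)
Segment 2: (1,11) -> (1,7)
Segment 3: (1,7) -> (1,5)
Segment 4: (1,5) -> (1,7)
Segment 5: (1,7) -> (1,8)

Answer: -X----------
-X----------
-X----------
-X----------
-X----------
-X----------
-X----------
-X----------
------------
------------
------------
------------
------------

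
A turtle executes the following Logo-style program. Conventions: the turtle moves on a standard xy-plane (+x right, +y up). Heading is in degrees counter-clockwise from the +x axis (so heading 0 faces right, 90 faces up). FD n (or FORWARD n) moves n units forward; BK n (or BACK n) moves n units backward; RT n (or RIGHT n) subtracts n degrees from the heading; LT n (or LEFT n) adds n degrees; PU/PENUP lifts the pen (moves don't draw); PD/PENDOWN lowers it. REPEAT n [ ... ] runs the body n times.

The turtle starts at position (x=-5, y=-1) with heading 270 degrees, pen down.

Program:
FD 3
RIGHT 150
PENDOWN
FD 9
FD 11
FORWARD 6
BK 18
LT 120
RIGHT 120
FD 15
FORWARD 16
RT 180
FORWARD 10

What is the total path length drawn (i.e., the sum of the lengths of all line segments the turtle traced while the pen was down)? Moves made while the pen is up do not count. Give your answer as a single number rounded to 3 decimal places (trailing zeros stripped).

Answer: 88

Derivation:
Executing turtle program step by step:
Start: pos=(-5,-1), heading=270, pen down
FD 3: (-5,-1) -> (-5,-4) [heading=270, draw]
RT 150: heading 270 -> 120
PD: pen down
FD 9: (-5,-4) -> (-9.5,3.794) [heading=120, draw]
FD 11: (-9.5,3.794) -> (-15,13.321) [heading=120, draw]
FD 6: (-15,13.321) -> (-18,18.517) [heading=120, draw]
BK 18: (-18,18.517) -> (-9,2.928) [heading=120, draw]
LT 120: heading 120 -> 240
RT 120: heading 240 -> 120
FD 15: (-9,2.928) -> (-16.5,15.919) [heading=120, draw]
FD 16: (-16.5,15.919) -> (-24.5,29.775) [heading=120, draw]
RT 180: heading 120 -> 300
FD 10: (-24.5,29.775) -> (-19.5,21.115) [heading=300, draw]
Final: pos=(-19.5,21.115), heading=300, 8 segment(s) drawn

Segment lengths:
  seg 1: (-5,-1) -> (-5,-4), length = 3
  seg 2: (-5,-4) -> (-9.5,3.794), length = 9
  seg 3: (-9.5,3.794) -> (-15,13.321), length = 11
  seg 4: (-15,13.321) -> (-18,18.517), length = 6
  seg 5: (-18,18.517) -> (-9,2.928), length = 18
  seg 6: (-9,2.928) -> (-16.5,15.919), length = 15
  seg 7: (-16.5,15.919) -> (-24.5,29.775), length = 16
  seg 8: (-24.5,29.775) -> (-19.5,21.115), length = 10
Total = 88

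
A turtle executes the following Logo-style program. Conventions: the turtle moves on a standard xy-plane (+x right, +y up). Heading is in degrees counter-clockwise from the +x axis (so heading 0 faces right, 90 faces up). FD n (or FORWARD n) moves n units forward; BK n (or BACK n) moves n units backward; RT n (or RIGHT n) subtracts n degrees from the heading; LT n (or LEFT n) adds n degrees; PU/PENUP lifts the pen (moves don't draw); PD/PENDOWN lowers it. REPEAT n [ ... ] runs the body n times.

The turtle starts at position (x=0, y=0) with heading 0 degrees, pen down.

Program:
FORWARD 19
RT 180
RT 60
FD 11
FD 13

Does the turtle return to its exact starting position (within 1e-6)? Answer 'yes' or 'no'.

Executing turtle program step by step:
Start: pos=(0,0), heading=0, pen down
FD 19: (0,0) -> (19,0) [heading=0, draw]
RT 180: heading 0 -> 180
RT 60: heading 180 -> 120
FD 11: (19,0) -> (13.5,9.526) [heading=120, draw]
FD 13: (13.5,9.526) -> (7,20.785) [heading=120, draw]
Final: pos=(7,20.785), heading=120, 3 segment(s) drawn

Start position: (0, 0)
Final position: (7, 20.785)
Distance = 21.932; >= 1e-6 -> NOT closed

Answer: no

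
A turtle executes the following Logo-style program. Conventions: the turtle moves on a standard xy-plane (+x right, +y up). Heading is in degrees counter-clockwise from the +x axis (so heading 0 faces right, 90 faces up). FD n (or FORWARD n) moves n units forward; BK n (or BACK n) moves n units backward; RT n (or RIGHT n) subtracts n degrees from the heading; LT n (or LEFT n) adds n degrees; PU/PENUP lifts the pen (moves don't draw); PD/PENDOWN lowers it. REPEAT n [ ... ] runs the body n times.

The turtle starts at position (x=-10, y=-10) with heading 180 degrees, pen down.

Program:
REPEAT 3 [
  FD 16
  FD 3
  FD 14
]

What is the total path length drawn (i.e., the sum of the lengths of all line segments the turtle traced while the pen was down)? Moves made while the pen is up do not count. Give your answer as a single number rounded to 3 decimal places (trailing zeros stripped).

Answer: 99

Derivation:
Executing turtle program step by step:
Start: pos=(-10,-10), heading=180, pen down
REPEAT 3 [
  -- iteration 1/3 --
  FD 16: (-10,-10) -> (-26,-10) [heading=180, draw]
  FD 3: (-26,-10) -> (-29,-10) [heading=180, draw]
  FD 14: (-29,-10) -> (-43,-10) [heading=180, draw]
  -- iteration 2/3 --
  FD 16: (-43,-10) -> (-59,-10) [heading=180, draw]
  FD 3: (-59,-10) -> (-62,-10) [heading=180, draw]
  FD 14: (-62,-10) -> (-76,-10) [heading=180, draw]
  -- iteration 3/3 --
  FD 16: (-76,-10) -> (-92,-10) [heading=180, draw]
  FD 3: (-92,-10) -> (-95,-10) [heading=180, draw]
  FD 14: (-95,-10) -> (-109,-10) [heading=180, draw]
]
Final: pos=(-109,-10), heading=180, 9 segment(s) drawn

Segment lengths:
  seg 1: (-10,-10) -> (-26,-10), length = 16
  seg 2: (-26,-10) -> (-29,-10), length = 3
  seg 3: (-29,-10) -> (-43,-10), length = 14
  seg 4: (-43,-10) -> (-59,-10), length = 16
  seg 5: (-59,-10) -> (-62,-10), length = 3
  seg 6: (-62,-10) -> (-76,-10), length = 14
  seg 7: (-76,-10) -> (-92,-10), length = 16
  seg 8: (-92,-10) -> (-95,-10), length = 3
  seg 9: (-95,-10) -> (-109,-10), length = 14
Total = 99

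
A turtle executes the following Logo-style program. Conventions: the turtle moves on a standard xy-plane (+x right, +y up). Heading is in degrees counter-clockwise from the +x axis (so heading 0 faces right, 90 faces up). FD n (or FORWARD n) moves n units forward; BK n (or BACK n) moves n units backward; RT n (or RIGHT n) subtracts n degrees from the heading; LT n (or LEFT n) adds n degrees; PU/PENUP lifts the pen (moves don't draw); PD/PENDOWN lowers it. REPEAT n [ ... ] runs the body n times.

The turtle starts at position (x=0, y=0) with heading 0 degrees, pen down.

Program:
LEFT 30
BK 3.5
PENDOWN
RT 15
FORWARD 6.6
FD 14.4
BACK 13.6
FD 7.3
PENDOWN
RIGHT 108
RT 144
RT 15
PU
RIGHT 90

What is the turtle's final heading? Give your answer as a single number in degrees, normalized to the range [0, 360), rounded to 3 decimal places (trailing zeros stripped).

Executing turtle program step by step:
Start: pos=(0,0), heading=0, pen down
LT 30: heading 0 -> 30
BK 3.5: (0,0) -> (-3.031,-1.75) [heading=30, draw]
PD: pen down
RT 15: heading 30 -> 15
FD 6.6: (-3.031,-1.75) -> (3.344,-0.042) [heading=15, draw]
FD 14.4: (3.344,-0.042) -> (17.253,3.685) [heading=15, draw]
BK 13.6: (17.253,3.685) -> (4.117,0.165) [heading=15, draw]
FD 7.3: (4.117,0.165) -> (11.168,2.055) [heading=15, draw]
PD: pen down
RT 108: heading 15 -> 267
RT 144: heading 267 -> 123
RT 15: heading 123 -> 108
PU: pen up
RT 90: heading 108 -> 18
Final: pos=(11.168,2.055), heading=18, 5 segment(s) drawn

Answer: 18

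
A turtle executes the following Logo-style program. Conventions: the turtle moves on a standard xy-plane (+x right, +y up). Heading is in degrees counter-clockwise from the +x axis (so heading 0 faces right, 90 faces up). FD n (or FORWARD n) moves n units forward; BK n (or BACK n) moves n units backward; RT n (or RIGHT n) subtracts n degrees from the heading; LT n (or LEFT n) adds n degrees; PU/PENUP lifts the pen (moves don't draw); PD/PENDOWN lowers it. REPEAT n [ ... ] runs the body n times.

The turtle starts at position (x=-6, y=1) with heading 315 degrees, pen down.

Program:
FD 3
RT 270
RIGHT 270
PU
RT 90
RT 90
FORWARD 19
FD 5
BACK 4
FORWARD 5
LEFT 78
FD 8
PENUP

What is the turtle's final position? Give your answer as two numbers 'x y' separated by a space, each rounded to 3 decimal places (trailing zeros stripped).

Answer: 20.508 -14.442

Derivation:
Executing turtle program step by step:
Start: pos=(-6,1), heading=315, pen down
FD 3: (-6,1) -> (-3.879,-1.121) [heading=315, draw]
RT 270: heading 315 -> 45
RT 270: heading 45 -> 135
PU: pen up
RT 90: heading 135 -> 45
RT 90: heading 45 -> 315
FD 19: (-3.879,-1.121) -> (9.556,-14.556) [heading=315, move]
FD 5: (9.556,-14.556) -> (13.092,-18.092) [heading=315, move]
BK 4: (13.092,-18.092) -> (10.263,-15.263) [heading=315, move]
FD 5: (10.263,-15.263) -> (13.799,-18.799) [heading=315, move]
LT 78: heading 315 -> 33
FD 8: (13.799,-18.799) -> (20.508,-14.442) [heading=33, move]
PU: pen up
Final: pos=(20.508,-14.442), heading=33, 1 segment(s) drawn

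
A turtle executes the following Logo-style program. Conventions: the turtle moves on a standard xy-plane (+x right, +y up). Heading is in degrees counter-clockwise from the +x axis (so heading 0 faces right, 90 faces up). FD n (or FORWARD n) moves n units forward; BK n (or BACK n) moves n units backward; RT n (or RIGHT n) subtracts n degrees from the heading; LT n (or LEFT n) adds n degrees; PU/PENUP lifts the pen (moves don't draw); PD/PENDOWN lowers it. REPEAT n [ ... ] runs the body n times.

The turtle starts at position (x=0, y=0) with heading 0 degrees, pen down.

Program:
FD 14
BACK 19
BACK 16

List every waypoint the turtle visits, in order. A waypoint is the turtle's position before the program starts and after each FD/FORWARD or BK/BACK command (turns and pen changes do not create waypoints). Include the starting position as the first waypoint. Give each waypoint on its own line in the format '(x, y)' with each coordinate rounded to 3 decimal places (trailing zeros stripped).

Executing turtle program step by step:
Start: pos=(0,0), heading=0, pen down
FD 14: (0,0) -> (14,0) [heading=0, draw]
BK 19: (14,0) -> (-5,0) [heading=0, draw]
BK 16: (-5,0) -> (-21,0) [heading=0, draw]
Final: pos=(-21,0), heading=0, 3 segment(s) drawn
Waypoints (4 total):
(0, 0)
(14, 0)
(-5, 0)
(-21, 0)

Answer: (0, 0)
(14, 0)
(-5, 0)
(-21, 0)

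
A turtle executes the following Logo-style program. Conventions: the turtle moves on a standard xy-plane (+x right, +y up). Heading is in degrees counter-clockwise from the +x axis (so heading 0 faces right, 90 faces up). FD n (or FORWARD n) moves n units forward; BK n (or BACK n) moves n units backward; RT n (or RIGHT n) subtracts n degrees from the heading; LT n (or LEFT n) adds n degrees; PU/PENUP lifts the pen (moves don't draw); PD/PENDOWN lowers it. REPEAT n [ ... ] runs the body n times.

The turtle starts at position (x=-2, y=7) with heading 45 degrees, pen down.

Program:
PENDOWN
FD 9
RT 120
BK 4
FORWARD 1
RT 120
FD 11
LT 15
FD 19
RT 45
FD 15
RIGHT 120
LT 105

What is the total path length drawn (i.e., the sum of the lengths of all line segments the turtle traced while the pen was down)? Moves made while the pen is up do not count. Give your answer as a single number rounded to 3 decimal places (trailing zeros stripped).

Answer: 59

Derivation:
Executing turtle program step by step:
Start: pos=(-2,7), heading=45, pen down
PD: pen down
FD 9: (-2,7) -> (4.364,13.364) [heading=45, draw]
RT 120: heading 45 -> 285
BK 4: (4.364,13.364) -> (3.329,17.228) [heading=285, draw]
FD 1: (3.329,17.228) -> (3.588,16.262) [heading=285, draw]
RT 120: heading 285 -> 165
FD 11: (3.588,16.262) -> (-7.038,19.109) [heading=165, draw]
LT 15: heading 165 -> 180
FD 19: (-7.038,19.109) -> (-26.038,19.109) [heading=180, draw]
RT 45: heading 180 -> 135
FD 15: (-26.038,19.109) -> (-36.644,29.715) [heading=135, draw]
RT 120: heading 135 -> 15
LT 105: heading 15 -> 120
Final: pos=(-36.644,29.715), heading=120, 6 segment(s) drawn

Segment lengths:
  seg 1: (-2,7) -> (4.364,13.364), length = 9
  seg 2: (4.364,13.364) -> (3.329,17.228), length = 4
  seg 3: (3.329,17.228) -> (3.588,16.262), length = 1
  seg 4: (3.588,16.262) -> (-7.038,19.109), length = 11
  seg 5: (-7.038,19.109) -> (-26.038,19.109), length = 19
  seg 6: (-26.038,19.109) -> (-36.644,29.715), length = 15
Total = 59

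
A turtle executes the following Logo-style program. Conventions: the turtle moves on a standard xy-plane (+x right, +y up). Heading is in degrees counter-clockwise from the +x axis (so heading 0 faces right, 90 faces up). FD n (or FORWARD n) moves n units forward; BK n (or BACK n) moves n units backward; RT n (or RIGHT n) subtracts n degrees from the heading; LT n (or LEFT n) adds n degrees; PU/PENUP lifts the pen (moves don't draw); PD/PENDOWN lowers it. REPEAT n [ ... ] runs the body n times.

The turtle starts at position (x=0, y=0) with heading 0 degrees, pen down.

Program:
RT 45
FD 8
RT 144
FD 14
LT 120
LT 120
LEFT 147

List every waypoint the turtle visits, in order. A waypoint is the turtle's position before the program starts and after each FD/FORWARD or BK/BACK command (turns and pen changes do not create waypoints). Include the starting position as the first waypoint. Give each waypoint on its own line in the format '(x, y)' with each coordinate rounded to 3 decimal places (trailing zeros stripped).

Executing turtle program step by step:
Start: pos=(0,0), heading=0, pen down
RT 45: heading 0 -> 315
FD 8: (0,0) -> (5.657,-5.657) [heading=315, draw]
RT 144: heading 315 -> 171
FD 14: (5.657,-5.657) -> (-8.171,-3.467) [heading=171, draw]
LT 120: heading 171 -> 291
LT 120: heading 291 -> 51
LT 147: heading 51 -> 198
Final: pos=(-8.171,-3.467), heading=198, 2 segment(s) drawn
Waypoints (3 total):
(0, 0)
(5.657, -5.657)
(-8.171, -3.467)

Answer: (0, 0)
(5.657, -5.657)
(-8.171, -3.467)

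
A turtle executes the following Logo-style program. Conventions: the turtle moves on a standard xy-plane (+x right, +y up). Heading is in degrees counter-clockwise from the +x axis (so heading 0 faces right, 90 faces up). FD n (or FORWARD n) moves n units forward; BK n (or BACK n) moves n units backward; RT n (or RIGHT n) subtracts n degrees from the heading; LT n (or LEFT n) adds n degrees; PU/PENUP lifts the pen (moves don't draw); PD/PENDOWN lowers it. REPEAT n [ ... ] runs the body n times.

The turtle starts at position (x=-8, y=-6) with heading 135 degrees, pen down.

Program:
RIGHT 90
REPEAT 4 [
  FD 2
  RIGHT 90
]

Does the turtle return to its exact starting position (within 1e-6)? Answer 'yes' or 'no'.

Executing turtle program step by step:
Start: pos=(-8,-6), heading=135, pen down
RT 90: heading 135 -> 45
REPEAT 4 [
  -- iteration 1/4 --
  FD 2: (-8,-6) -> (-6.586,-4.586) [heading=45, draw]
  RT 90: heading 45 -> 315
  -- iteration 2/4 --
  FD 2: (-6.586,-4.586) -> (-5.172,-6) [heading=315, draw]
  RT 90: heading 315 -> 225
  -- iteration 3/4 --
  FD 2: (-5.172,-6) -> (-6.586,-7.414) [heading=225, draw]
  RT 90: heading 225 -> 135
  -- iteration 4/4 --
  FD 2: (-6.586,-7.414) -> (-8,-6) [heading=135, draw]
  RT 90: heading 135 -> 45
]
Final: pos=(-8,-6), heading=45, 4 segment(s) drawn

Start position: (-8, -6)
Final position: (-8, -6)
Distance = 0; < 1e-6 -> CLOSED

Answer: yes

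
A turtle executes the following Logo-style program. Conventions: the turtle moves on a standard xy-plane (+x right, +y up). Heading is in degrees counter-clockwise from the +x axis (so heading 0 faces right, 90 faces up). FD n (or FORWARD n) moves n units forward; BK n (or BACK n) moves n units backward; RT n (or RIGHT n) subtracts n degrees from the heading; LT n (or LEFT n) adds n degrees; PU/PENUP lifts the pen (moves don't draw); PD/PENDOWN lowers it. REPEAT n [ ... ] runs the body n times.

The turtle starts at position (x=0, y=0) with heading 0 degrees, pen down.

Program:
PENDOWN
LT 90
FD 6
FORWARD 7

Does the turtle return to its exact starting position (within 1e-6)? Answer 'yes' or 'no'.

Answer: no

Derivation:
Executing turtle program step by step:
Start: pos=(0,0), heading=0, pen down
PD: pen down
LT 90: heading 0 -> 90
FD 6: (0,0) -> (0,6) [heading=90, draw]
FD 7: (0,6) -> (0,13) [heading=90, draw]
Final: pos=(0,13), heading=90, 2 segment(s) drawn

Start position: (0, 0)
Final position: (0, 13)
Distance = 13; >= 1e-6 -> NOT closed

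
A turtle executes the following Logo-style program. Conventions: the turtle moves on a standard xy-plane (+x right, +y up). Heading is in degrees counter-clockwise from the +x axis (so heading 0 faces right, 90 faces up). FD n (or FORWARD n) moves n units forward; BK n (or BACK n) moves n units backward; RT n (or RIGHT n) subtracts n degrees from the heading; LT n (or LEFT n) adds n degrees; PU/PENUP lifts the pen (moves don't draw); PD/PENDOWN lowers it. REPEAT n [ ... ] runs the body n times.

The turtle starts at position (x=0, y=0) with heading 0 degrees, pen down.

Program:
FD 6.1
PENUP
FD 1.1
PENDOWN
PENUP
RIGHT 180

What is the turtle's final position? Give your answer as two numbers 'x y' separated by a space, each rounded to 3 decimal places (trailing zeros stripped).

Answer: 7.2 0

Derivation:
Executing turtle program step by step:
Start: pos=(0,0), heading=0, pen down
FD 6.1: (0,0) -> (6.1,0) [heading=0, draw]
PU: pen up
FD 1.1: (6.1,0) -> (7.2,0) [heading=0, move]
PD: pen down
PU: pen up
RT 180: heading 0 -> 180
Final: pos=(7.2,0), heading=180, 1 segment(s) drawn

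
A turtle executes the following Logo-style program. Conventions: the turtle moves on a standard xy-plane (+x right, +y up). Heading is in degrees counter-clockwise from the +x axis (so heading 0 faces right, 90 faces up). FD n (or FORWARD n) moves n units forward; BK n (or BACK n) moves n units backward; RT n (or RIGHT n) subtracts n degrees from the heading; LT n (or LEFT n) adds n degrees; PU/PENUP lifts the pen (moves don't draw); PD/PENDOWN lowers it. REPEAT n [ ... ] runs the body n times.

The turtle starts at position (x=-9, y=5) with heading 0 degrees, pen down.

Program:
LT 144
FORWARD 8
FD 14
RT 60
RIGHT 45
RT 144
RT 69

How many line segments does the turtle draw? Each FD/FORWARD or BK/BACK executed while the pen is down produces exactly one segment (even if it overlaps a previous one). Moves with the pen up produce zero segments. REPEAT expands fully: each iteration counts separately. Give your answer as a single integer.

Executing turtle program step by step:
Start: pos=(-9,5), heading=0, pen down
LT 144: heading 0 -> 144
FD 8: (-9,5) -> (-15.472,9.702) [heading=144, draw]
FD 14: (-15.472,9.702) -> (-26.798,17.931) [heading=144, draw]
RT 60: heading 144 -> 84
RT 45: heading 84 -> 39
RT 144: heading 39 -> 255
RT 69: heading 255 -> 186
Final: pos=(-26.798,17.931), heading=186, 2 segment(s) drawn
Segments drawn: 2

Answer: 2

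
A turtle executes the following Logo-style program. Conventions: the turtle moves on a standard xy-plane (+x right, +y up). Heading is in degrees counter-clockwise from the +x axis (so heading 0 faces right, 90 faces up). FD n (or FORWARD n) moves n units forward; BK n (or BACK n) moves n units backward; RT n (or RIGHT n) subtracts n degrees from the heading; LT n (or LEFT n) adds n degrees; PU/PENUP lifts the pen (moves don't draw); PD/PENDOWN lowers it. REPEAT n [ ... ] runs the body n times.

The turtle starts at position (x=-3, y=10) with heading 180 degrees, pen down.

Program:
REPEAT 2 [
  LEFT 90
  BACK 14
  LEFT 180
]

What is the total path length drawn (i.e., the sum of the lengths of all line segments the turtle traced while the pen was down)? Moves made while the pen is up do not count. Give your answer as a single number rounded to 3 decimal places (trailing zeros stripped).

Executing turtle program step by step:
Start: pos=(-3,10), heading=180, pen down
REPEAT 2 [
  -- iteration 1/2 --
  LT 90: heading 180 -> 270
  BK 14: (-3,10) -> (-3,24) [heading=270, draw]
  LT 180: heading 270 -> 90
  -- iteration 2/2 --
  LT 90: heading 90 -> 180
  BK 14: (-3,24) -> (11,24) [heading=180, draw]
  LT 180: heading 180 -> 0
]
Final: pos=(11,24), heading=0, 2 segment(s) drawn

Segment lengths:
  seg 1: (-3,10) -> (-3,24), length = 14
  seg 2: (-3,24) -> (11,24), length = 14
Total = 28

Answer: 28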